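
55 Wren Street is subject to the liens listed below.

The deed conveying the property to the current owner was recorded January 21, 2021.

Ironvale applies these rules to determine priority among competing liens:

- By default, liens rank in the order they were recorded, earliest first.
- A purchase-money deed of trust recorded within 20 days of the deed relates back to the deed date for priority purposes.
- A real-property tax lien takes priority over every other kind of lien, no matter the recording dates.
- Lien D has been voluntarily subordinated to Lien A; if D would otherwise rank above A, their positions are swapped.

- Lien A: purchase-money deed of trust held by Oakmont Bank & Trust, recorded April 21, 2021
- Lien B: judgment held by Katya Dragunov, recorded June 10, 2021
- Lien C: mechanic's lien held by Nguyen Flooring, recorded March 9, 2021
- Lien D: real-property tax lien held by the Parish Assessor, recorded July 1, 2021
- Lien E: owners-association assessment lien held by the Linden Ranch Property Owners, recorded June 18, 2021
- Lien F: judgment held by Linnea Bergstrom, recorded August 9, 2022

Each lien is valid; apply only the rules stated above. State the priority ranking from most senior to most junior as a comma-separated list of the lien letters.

Adjusting effective dates: A was recorded 90 days after the deed — beyond 20 days — so no relation-back applies.
D is a real-property tax lien, so it outranks all other liens regardless of date.
Among the remaining liens, by effective date: C (March 9, 2021), A (April 21, 2021), B (June 10, 2021), E (June 18, 2021), F (August 9, 2022).
The subordination applies — D was senior to A — so D and A swap.

A, C, D, B, E, F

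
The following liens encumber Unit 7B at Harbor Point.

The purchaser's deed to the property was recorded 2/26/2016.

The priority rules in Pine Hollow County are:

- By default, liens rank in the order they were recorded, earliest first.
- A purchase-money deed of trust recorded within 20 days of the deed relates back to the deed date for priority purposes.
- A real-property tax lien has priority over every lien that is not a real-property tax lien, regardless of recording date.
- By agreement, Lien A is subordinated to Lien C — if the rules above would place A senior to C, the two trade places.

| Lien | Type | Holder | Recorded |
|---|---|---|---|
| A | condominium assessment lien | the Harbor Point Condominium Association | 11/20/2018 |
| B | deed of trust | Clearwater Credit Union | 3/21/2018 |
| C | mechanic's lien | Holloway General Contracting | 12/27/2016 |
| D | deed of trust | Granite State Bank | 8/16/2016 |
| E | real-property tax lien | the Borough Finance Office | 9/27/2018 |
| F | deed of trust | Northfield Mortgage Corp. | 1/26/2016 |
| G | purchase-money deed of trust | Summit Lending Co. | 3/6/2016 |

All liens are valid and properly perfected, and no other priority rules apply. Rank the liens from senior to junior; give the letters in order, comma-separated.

Effective dates: G relates back to the deed date 2/26/2016.
E, as a real-property tax lien, has superpriority and ranks first.
Ordering the rest by effective date: F (1/26/2016), G (2/26/2016), D (8/16/2016), C (12/27/2016), B (3/21/2018), A (11/20/2018).
A is already junior to C, so the subordination agreement changes nothing.

E, F, G, D, C, B, A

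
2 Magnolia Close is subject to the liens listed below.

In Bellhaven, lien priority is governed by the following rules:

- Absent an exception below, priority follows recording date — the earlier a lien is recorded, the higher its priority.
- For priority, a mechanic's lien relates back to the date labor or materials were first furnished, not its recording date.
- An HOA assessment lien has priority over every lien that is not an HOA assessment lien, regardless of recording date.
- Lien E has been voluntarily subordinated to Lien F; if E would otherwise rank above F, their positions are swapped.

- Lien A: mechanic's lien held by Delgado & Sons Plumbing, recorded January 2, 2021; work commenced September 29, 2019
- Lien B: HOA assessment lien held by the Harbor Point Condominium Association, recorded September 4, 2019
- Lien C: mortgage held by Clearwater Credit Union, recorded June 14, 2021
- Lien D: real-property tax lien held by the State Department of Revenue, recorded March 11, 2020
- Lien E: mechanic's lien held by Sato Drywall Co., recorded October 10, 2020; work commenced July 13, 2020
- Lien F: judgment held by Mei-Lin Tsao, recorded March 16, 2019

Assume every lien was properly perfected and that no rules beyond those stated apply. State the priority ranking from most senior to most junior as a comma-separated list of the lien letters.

B, F, A, D, E, C

Effective dates: A is treated as recorded September 29, 2019, the work-commencement date; E's effective date is July 13, 2020, when work began.
B is an HOA assessment lien, so it outranks all other liens regardless of date.
Among the remaining liens, by effective date: F (March 16, 2019), A (September 29, 2019), D (March 11, 2020), E (July 13, 2020), C (June 14, 2021).
E is already junior to F, so the subordination agreement changes nothing.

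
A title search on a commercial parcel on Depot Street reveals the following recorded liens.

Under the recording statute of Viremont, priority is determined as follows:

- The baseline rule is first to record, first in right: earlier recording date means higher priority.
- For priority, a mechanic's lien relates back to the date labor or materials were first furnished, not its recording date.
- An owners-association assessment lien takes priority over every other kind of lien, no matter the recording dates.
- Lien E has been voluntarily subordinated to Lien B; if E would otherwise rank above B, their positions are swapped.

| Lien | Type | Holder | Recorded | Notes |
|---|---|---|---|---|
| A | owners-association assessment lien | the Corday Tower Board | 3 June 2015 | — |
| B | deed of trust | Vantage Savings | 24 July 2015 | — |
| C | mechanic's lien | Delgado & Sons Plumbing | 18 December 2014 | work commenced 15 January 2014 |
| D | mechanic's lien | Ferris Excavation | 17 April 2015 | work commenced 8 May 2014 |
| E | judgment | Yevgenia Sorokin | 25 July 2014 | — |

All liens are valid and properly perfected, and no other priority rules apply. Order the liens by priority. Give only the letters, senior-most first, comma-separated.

A, C, D, B, E

Adjusting effective dates: C's effective date is 15 January 2014, when work began; D is treated as recorded 8 May 2014, the work-commencement date.
A, as an owners-association assessment lien, has superpriority and ranks first.
Remaining liens by effective date: C (15 January 2014), D (8 May 2014), E (25 July 2014), B (24 July 2015).
Because E would otherwise rank above B, the subordination swaps them.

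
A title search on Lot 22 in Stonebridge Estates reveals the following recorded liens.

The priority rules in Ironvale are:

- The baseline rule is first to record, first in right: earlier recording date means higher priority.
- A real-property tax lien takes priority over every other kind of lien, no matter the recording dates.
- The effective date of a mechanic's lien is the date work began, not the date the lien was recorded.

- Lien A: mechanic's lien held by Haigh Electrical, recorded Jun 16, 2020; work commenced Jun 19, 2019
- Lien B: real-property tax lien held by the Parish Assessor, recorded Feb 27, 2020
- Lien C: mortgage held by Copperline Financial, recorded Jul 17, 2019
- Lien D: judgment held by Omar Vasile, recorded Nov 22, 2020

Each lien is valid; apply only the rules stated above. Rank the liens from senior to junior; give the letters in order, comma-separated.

Effective dates after the stated exceptions: A is treated as recorded Jun 19, 2019, the work-commencement date.
B is a real-property tax lien and takes priority over every other lien.
Ordering the rest by effective date: A (Jun 19, 2019), C (Jul 17, 2019), D (Nov 22, 2020).

B, A, C, D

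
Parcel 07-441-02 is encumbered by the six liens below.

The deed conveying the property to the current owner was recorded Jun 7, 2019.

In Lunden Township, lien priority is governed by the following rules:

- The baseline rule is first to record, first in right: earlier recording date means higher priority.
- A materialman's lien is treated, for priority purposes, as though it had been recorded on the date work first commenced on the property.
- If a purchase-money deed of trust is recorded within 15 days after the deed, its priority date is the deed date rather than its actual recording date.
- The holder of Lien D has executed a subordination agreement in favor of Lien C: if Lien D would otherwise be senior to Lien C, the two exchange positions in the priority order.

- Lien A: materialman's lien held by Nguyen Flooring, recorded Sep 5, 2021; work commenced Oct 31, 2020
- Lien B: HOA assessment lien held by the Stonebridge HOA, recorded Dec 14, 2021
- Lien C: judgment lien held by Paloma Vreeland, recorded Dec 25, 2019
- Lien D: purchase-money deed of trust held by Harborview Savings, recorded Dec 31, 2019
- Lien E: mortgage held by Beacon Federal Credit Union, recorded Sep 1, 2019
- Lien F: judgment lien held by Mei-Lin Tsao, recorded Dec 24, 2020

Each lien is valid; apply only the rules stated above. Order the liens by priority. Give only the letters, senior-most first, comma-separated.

First, effective dates: A relates back to Oct 31, 2020 (work commenced); D was recorded 207 days after the deed, outside the 15-day window, so it keeps its recording date.
Sorted by effective date: E (Sep 1, 2019), C (Dec 25, 2019), D (Dec 31, 2019), A (Oct 31, 2020), F (Dec 24, 2020), B (Dec 14, 2021).
D is already junior to C, so the subordination agreement changes nothing.

E, C, D, A, F, B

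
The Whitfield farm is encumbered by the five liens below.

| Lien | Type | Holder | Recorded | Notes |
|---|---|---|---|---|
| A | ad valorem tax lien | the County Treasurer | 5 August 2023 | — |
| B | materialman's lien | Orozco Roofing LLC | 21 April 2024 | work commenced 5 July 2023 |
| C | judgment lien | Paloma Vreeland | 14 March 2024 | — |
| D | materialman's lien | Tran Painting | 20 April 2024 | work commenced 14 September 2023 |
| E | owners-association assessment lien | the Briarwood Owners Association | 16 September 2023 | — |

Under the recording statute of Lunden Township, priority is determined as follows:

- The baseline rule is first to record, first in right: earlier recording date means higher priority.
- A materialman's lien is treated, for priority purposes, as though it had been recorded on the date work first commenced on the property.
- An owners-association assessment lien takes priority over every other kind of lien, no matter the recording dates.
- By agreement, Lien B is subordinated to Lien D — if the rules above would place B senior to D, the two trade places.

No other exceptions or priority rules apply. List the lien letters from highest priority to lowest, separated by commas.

Effective dates after the stated exceptions: B relates back to 5 July 2023 (work commenced); D is treated as recorded 14 September 2023, the work-commencement date.
E is an owners-association assessment lien and takes priority over every other lien.
The other liens, earliest effective date first: B (5 July 2023), A (5 August 2023), D (14 September 2023), C (14 March 2024).
The subordination applies — B was senior to D — so B and D swap.

E, D, A, B, C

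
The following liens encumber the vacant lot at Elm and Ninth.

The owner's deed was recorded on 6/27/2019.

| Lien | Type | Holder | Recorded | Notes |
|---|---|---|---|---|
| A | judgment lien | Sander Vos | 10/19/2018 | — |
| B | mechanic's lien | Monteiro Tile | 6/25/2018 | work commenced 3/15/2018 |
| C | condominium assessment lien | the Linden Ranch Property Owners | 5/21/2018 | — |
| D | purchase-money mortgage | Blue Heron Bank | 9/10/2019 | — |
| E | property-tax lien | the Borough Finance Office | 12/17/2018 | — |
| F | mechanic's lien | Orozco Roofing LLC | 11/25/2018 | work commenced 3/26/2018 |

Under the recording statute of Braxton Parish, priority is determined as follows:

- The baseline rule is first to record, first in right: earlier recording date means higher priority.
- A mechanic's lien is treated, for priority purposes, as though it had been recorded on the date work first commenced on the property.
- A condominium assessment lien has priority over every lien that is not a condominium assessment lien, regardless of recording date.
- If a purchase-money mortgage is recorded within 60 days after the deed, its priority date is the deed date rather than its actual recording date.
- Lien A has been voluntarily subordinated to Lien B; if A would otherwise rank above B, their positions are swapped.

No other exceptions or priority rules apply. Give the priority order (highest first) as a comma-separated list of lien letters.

C, B, F, A, E, D

Effective dates: B relates back to 3/15/2018 (work commenced); D was recorded 75 days after the deed — beyond 60 days — so no relation-back applies; F relates back to 3/26/2018 (work commenced).
C, as a condominium assessment lien, has superpriority and ranks first.
Remaining liens by effective date: B (3/15/2018), F (3/26/2018), A (10/19/2018), E (12/17/2018), D (9/10/2019).
A is already junior to B, so the subordination agreement changes nothing.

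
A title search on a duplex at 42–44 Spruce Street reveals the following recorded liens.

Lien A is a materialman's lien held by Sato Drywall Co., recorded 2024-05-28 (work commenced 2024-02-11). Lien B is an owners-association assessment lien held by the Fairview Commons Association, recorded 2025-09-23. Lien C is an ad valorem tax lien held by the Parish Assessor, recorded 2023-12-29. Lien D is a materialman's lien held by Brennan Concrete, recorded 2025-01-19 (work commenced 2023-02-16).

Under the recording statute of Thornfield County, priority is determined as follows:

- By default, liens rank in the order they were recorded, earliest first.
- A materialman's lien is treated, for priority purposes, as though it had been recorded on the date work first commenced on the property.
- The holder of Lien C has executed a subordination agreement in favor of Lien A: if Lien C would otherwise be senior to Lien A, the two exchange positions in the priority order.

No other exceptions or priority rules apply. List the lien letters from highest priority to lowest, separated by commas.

D, A, C, B

Adjusting effective dates: A relates back to 2024-02-11 (work commenced); D's effective date is 2023-02-16, when work began.
Ordering by effective date: D (2023-02-16), C (2023-12-29), A (2024-02-11), B (2025-09-23).
The subordination applies — C was senior to A — so C and A swap.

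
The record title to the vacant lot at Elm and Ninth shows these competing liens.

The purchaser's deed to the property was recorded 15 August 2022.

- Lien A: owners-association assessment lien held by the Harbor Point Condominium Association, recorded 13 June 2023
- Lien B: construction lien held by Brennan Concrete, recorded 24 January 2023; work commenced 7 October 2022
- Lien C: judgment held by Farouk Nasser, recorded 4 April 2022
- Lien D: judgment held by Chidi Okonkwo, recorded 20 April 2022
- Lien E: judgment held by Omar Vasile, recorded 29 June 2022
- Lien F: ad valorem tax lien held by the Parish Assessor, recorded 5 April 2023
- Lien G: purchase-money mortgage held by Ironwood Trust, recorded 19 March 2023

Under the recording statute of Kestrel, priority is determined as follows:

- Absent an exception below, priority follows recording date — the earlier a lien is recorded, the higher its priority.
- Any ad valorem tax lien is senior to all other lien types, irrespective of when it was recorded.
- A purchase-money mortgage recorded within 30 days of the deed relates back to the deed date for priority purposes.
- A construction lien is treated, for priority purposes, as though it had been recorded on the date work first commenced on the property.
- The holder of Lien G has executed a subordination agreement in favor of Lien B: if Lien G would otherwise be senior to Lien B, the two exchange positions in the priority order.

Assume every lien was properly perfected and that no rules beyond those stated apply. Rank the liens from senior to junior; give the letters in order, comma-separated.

Effective dates after the stated exceptions: B's effective date is 7 October 2022, when work began; G was recorded 216 days after the deed, outside the 30-day window, so it keeps its recording date.
As an ad valorem tax lien, F is senior to every other lien.
Ordering the rest by effective date: C (4 April 2022), D (20 April 2022), E (29 June 2022), B (7 October 2022), G (19 March 2023), A (13 June 2023).
G is already junior to B, so the subordination agreement changes nothing.

F, C, D, E, B, G, A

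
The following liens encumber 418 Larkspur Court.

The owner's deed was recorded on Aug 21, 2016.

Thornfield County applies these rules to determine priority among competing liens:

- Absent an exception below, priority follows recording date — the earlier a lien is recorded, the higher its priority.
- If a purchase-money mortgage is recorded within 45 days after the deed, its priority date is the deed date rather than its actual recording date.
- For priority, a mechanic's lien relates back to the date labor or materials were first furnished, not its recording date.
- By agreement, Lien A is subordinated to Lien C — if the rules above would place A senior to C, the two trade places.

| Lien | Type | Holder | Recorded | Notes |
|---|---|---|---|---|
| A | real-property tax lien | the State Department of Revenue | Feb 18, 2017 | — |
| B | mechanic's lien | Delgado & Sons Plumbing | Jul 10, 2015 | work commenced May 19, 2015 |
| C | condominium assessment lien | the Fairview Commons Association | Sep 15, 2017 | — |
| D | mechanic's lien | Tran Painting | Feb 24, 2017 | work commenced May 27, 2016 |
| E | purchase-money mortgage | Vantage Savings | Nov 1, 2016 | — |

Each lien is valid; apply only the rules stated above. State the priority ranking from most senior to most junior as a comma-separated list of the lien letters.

Effective dates: B's effective date is May 19, 2015, when work began; D relates back to May 27, 2016 (work commenced); E was recorded 72 days after the deed — beyond 45 days — so no relation-back applies.
By effective date, earliest first: B (May 19, 2015), D (May 27, 2016), E (Nov 1, 2016), A (Feb 18, 2017), C (Sep 15, 2017).
Because A would otherwise rank above C, the subordination swaps them.

B, D, E, C, A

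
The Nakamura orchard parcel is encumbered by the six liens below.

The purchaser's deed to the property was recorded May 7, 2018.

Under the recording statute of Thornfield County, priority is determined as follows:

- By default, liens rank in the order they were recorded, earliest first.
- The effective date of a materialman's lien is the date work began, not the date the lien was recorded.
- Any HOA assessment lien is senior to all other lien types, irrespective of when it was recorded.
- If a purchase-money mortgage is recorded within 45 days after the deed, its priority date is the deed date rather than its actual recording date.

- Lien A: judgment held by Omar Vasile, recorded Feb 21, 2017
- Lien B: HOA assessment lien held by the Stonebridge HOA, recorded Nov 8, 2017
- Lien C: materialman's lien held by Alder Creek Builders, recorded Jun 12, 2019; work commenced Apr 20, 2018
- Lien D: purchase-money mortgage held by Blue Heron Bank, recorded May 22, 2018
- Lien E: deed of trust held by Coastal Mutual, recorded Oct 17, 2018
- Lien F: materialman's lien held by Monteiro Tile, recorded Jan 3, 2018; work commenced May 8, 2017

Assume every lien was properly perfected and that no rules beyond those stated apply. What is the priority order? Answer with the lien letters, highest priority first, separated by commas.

B, A, F, C, D, E

Adjusting effective dates: C relates back to Apr 20, 2018 (work commenced); D relates back to the deed date May 7, 2018; F is treated as recorded May 8, 2017, the work-commencement date.
B, as an HOA assessment lien, has superpriority and ranks first.
Remaining liens by effective date: A (Feb 21, 2017), F (May 8, 2017), C (Apr 20, 2018), D (May 7, 2018), E (Oct 17, 2018).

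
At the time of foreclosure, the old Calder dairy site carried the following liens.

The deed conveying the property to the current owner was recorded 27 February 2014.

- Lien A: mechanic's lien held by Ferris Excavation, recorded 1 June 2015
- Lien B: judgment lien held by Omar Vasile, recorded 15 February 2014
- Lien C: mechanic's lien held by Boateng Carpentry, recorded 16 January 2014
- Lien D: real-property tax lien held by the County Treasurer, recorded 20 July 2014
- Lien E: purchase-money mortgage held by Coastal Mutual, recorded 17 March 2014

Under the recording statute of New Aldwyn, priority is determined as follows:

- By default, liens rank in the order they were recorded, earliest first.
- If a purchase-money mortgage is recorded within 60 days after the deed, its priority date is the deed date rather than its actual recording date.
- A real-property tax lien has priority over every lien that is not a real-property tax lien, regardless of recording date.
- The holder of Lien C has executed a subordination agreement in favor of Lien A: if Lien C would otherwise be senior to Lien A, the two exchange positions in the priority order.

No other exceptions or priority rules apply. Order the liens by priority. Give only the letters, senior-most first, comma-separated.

Effective dates after the stated exceptions: E was recorded within the 60-day window, so its effective date is the deed date 27 February 2014.
D is a real-property tax lien, so it outranks all other liens regardless of date.
Ordering the rest by effective date: C (16 January 2014), B (15 February 2014), E (27 February 2014), A (1 June 2015).
The subordination applies — C was senior to A — so C and A swap.

D, A, B, E, C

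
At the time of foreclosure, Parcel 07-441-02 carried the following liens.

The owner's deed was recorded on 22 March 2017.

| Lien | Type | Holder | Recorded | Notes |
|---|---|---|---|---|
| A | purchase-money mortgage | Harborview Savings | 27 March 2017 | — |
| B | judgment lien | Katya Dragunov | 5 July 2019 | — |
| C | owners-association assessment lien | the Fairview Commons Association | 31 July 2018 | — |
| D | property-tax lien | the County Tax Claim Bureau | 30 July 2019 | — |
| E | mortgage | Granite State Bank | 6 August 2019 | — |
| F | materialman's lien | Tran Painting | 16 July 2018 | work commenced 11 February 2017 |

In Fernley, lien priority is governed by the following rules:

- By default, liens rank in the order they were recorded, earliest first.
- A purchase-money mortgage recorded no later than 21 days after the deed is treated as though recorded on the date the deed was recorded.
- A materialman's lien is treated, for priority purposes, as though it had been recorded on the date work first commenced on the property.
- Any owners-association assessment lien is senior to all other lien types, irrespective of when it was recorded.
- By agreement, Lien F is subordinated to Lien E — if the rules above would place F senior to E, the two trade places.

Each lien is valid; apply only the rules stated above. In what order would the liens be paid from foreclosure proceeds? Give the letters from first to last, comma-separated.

C, E, A, B, D, F

Effective dates: A relates back to the deed date 22 March 2017; F relates back to 11 February 2017 (work commenced).
C, as an owners-association assessment lien, has superpriority and ranks first.
The other liens, earliest effective date first: F (11 February 2017), A (22 March 2017), B (5 July 2019), D (30 July 2019), E (6 August 2019).
The subordination applies — F was senior to E — so F and E swap.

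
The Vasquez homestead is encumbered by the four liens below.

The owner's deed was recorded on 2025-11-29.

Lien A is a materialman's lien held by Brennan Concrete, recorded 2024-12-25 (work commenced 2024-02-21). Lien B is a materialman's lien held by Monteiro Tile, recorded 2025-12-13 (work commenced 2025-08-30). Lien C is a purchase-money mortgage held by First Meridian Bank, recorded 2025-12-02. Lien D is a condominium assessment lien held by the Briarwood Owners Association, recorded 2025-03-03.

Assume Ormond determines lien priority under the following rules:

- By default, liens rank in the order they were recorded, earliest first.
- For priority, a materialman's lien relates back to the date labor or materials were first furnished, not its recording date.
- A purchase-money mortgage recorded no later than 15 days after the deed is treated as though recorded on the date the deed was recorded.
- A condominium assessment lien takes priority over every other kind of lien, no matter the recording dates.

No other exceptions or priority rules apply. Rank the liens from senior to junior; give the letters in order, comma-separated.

Effective dates: A's effective date is 2024-02-21, when work began; B's effective date is 2025-08-30, when work began; C was recorded within the 15-day window, so its effective date is the deed date 2025-11-29.
D is a condominium assessment lien and takes priority over every other lien.
Ordering the rest by effective date: A (2024-02-21), B (2025-08-30), C (2025-11-29).

D, A, B, C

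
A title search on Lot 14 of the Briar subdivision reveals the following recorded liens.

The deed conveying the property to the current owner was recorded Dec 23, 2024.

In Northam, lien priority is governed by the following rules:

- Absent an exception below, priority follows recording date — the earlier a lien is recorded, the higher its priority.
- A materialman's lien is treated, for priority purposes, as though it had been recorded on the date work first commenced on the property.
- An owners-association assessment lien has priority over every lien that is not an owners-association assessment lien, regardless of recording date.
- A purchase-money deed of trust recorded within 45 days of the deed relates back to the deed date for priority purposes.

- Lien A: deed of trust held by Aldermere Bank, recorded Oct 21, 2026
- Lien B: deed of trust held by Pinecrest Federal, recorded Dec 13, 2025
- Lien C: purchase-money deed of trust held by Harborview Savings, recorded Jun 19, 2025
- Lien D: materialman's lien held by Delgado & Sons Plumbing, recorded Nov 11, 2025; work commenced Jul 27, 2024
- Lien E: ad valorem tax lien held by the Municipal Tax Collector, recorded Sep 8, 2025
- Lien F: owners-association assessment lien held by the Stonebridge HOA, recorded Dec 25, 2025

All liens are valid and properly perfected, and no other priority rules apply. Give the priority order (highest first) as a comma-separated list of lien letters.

F, D, C, E, B, A

First, effective dates: C was recorded 178 days after the deed — beyond 45 days — so no relation-back applies; D relates back to Jul 27, 2024 (work commenced).
F, as an owners-association assessment lien, has superpriority and ranks first.
Remaining liens by effective date: D (Jul 27, 2024), C (Jun 19, 2025), E (Sep 8, 2025), B (Dec 13, 2025), A (Oct 21, 2026).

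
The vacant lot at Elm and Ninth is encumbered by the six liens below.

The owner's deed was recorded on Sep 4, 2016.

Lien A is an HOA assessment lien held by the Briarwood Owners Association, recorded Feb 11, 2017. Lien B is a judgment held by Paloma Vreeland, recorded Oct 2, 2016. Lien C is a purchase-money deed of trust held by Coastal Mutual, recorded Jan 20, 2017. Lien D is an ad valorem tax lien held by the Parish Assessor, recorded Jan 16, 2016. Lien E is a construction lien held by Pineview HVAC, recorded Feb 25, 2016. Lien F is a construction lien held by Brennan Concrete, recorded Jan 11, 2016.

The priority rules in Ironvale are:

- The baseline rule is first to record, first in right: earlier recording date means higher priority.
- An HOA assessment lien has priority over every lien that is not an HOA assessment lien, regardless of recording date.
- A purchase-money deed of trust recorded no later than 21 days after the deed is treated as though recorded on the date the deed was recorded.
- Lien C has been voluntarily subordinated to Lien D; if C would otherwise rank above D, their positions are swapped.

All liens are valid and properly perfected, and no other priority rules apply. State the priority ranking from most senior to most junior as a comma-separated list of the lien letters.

A, F, D, E, B, C

Effective dates after the stated exceptions: C was recorded 138 days after the deed — beyond 21 days — so no relation-back applies.
A is an HOA assessment lien, so it outranks all other liens regardless of date.
Ordering the rest by effective date: F (Jan 11, 2016), D (Jan 16, 2016), E (Feb 25, 2016), B (Oct 2, 2016), C (Jan 20, 2017).
C is already junior to D, so the subordination agreement changes nothing.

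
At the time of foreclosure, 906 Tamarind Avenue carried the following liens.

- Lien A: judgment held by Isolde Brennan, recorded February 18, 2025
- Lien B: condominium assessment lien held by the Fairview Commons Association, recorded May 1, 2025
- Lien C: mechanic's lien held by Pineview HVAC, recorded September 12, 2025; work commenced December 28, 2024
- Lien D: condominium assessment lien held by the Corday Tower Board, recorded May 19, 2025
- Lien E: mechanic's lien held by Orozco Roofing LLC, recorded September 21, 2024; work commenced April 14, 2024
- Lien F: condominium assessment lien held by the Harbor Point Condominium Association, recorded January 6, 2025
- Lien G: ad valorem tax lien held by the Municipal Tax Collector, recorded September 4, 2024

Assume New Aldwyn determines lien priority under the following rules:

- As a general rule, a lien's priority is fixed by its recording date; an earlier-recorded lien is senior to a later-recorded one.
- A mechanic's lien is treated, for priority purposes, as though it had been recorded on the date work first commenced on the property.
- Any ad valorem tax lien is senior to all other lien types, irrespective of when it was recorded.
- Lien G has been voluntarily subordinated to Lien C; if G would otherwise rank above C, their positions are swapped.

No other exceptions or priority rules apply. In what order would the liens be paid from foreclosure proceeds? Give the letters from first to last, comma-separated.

C, E, G, F, A, B, D

Adjusting effective dates: C's effective date is December 28, 2024, when work began; E's effective date is April 14, 2024, when work began.
G is an ad valorem tax lien and takes priority over every other lien.
Among the remaining liens, by effective date: E (April 14, 2024), C (December 28, 2024), F (January 6, 2025), A (February 18, 2025), B (May 1, 2025), D (May 19, 2025).
The subordination applies — G was senior to C — so G and C swap.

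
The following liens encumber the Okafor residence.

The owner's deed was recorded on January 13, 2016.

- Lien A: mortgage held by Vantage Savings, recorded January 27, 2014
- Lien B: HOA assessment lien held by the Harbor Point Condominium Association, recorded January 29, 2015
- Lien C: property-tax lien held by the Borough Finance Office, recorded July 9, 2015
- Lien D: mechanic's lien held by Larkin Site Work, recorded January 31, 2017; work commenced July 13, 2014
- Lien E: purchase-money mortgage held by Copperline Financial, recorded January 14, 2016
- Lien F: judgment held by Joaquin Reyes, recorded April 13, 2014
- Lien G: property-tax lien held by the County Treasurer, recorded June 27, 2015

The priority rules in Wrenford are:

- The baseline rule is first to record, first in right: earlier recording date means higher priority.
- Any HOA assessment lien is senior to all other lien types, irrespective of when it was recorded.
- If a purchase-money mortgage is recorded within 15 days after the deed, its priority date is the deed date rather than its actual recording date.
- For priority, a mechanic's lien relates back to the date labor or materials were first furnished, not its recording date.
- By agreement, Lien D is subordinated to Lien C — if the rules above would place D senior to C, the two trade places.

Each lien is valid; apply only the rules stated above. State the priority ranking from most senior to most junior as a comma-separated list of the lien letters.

Effective dates: D's effective date is July 13, 2014, when work began; E relates back to the deed date January 13, 2016.
B is an HOA assessment lien and takes priority over every other lien.
Remaining liens by effective date: A (January 27, 2014), F (April 13, 2014), D (July 13, 2014), G (June 27, 2015), C (July 9, 2015), E (January 13, 2016).
The subordination applies — D was senior to C — so D and C swap.

B, A, F, C, G, D, E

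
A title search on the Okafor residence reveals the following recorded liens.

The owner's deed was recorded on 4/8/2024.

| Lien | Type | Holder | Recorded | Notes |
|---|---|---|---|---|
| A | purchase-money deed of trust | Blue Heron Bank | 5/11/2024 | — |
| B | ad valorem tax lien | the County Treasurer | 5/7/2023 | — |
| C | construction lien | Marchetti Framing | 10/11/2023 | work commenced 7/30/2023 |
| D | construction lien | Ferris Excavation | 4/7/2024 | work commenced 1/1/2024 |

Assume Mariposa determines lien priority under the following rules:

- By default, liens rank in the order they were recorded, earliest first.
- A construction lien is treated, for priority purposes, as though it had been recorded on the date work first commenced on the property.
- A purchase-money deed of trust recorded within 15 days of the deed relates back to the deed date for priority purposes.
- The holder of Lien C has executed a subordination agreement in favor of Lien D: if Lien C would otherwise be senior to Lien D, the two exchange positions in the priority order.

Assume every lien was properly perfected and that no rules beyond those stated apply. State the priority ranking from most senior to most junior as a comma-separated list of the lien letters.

B, D, C, A

Adjusting effective dates: A missed the 15-day window (33 days after the deed), so its recording date stands; C relates back to 7/30/2023 (work commenced); D relates back to 1/1/2024 (work commenced).
By effective date: B (5/7/2023), C (7/30/2023), D (1/1/2024), A (5/11/2024).
Because C would otherwise rank above D, the subordination swaps them.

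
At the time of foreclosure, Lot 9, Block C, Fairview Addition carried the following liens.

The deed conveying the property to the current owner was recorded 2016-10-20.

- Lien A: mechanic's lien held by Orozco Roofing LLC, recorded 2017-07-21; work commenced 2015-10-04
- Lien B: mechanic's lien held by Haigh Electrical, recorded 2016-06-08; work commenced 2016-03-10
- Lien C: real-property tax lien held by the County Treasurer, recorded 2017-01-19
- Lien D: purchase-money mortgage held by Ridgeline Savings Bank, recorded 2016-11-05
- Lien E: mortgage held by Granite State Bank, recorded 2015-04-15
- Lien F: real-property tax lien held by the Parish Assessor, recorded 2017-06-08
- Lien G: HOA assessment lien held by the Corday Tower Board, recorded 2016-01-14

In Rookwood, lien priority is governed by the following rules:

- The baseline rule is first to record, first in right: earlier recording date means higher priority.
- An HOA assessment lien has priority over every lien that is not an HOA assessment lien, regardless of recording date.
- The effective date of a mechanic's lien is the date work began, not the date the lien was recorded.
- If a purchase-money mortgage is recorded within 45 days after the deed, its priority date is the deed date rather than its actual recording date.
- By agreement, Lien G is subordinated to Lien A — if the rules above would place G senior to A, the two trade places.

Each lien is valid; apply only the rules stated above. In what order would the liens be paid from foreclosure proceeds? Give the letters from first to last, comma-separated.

First, effective dates: A is treated as recorded 2015-10-04, the work-commencement date; B relates back to 2016-03-10 (work commenced); D was recorded within the 45-day window, so its effective date is the deed date 2016-10-20.
G, as an HOA assessment lien, has superpriority and ranks first.
Among the remaining liens, by effective date: E (2015-04-15), A (2015-10-04), B (2016-03-10), D (2016-10-20), C (2017-01-19), F (2017-06-08).
G would otherwise be senior to A, so under the subordination agreement G and A exchange positions.

A, E, G, B, D, C, F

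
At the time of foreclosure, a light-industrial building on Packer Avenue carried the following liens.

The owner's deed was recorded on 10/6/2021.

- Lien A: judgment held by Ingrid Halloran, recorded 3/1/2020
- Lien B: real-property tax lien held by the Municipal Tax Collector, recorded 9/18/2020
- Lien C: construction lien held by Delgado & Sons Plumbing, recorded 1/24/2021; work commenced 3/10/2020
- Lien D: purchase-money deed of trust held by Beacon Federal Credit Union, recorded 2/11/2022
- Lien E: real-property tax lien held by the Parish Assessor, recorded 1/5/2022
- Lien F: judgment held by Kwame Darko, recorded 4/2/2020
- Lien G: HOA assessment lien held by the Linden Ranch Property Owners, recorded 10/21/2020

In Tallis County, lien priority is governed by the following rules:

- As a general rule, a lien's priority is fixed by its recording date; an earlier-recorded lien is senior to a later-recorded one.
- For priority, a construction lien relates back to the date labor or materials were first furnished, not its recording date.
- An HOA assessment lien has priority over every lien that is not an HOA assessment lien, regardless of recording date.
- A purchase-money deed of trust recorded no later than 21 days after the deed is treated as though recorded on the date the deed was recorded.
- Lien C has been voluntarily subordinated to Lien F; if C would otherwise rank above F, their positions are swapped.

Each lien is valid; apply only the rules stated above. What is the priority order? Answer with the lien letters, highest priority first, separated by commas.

Adjusting effective dates: C's effective date is 3/10/2020, when work began; D was recorded 128 days after the deed, outside the 21-day window, so it keeps its recording date.
G, as an HOA assessment lien, has superpriority and ranks first.
Ordering the rest by effective date: A (3/1/2020), C (3/10/2020), F (4/2/2020), B (9/18/2020), E (1/5/2022), D (2/11/2022).
The subordination applies — C was senior to F — so C and F swap.

G, A, F, C, B, E, D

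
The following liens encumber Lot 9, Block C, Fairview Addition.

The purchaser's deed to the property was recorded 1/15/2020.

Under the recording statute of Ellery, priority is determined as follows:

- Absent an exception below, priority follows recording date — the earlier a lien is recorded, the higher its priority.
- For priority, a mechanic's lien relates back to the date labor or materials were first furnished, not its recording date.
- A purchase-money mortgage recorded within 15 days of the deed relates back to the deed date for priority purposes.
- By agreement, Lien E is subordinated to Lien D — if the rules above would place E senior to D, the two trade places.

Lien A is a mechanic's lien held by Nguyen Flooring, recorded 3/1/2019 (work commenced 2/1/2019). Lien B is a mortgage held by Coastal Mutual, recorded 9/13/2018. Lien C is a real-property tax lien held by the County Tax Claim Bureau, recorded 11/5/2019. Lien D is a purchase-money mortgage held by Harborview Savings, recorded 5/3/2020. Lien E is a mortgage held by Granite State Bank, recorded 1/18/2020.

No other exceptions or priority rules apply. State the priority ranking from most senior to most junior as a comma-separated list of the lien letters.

B, A, C, D, E

Adjusting effective dates: A is treated as recorded 2/1/2019, the work-commencement date; D was recorded 109 days after the deed, outside the 15-day window, so it keeps its recording date.
By effective date, earliest first: B (9/13/2018), A (2/1/2019), C (11/5/2019), E (1/18/2020), D (5/3/2020).
E is senior to D before the subordination, so the two trade places.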